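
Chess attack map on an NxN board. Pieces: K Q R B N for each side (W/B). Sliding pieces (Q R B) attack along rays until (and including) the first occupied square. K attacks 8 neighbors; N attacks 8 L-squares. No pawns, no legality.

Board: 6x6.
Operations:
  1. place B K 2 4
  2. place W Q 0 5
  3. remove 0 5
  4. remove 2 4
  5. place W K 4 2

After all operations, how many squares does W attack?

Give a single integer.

Answer: 8

Derivation:
Op 1: place BK@(2,4)
Op 2: place WQ@(0,5)
Op 3: remove (0,5)
Op 4: remove (2,4)
Op 5: place WK@(4,2)
Per-piece attacks for W:
  WK@(4,2): attacks (4,3) (4,1) (5,2) (3,2) (5,3) (5,1) (3,3) (3,1)
Union (8 distinct): (3,1) (3,2) (3,3) (4,1) (4,3) (5,1) (5,2) (5,3)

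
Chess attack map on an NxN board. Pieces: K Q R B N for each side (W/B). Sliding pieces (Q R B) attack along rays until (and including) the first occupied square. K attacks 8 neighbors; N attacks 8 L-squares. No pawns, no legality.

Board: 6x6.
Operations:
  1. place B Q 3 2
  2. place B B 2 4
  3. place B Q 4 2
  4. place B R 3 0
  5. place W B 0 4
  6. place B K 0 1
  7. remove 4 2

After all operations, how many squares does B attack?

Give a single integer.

Op 1: place BQ@(3,2)
Op 2: place BB@(2,4)
Op 3: place BQ@(4,2)
Op 4: place BR@(3,0)
Op 5: place WB@(0,4)
Op 6: place BK@(0,1)
Op 7: remove (4,2)
Per-piece attacks for B:
  BK@(0,1): attacks (0,2) (0,0) (1,1) (1,2) (1,0)
  BB@(2,4): attacks (3,5) (3,3) (4,2) (5,1) (1,5) (1,3) (0,2)
  BR@(3,0): attacks (3,1) (3,2) (4,0) (5,0) (2,0) (1,0) (0,0) [ray(0,1) blocked at (3,2)]
  BQ@(3,2): attacks (3,3) (3,4) (3,5) (3,1) (3,0) (4,2) (5,2) (2,2) (1,2) (0,2) (4,3) (5,4) (4,1) (5,0) (2,3) (1,4) (0,5) (2,1) (1,0) [ray(0,-1) blocked at (3,0)]
Union (27 distinct): (0,0) (0,2) (0,5) (1,0) (1,1) (1,2) (1,3) (1,4) (1,5) (2,0) (2,1) (2,2) (2,3) (3,0) (3,1) (3,2) (3,3) (3,4) (3,5) (4,0) (4,1) (4,2) (4,3) (5,0) (5,1) (5,2) (5,4)

Answer: 27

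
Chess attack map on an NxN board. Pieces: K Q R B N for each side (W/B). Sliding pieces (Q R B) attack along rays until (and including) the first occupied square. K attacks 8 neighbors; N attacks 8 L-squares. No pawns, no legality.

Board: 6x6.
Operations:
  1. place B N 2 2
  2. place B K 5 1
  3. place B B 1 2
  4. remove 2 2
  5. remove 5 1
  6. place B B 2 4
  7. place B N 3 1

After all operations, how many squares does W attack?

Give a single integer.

Answer: 0

Derivation:
Op 1: place BN@(2,2)
Op 2: place BK@(5,1)
Op 3: place BB@(1,2)
Op 4: remove (2,2)
Op 5: remove (5,1)
Op 6: place BB@(2,4)
Op 7: place BN@(3,1)
Per-piece attacks for W:
Union (0 distinct): (none)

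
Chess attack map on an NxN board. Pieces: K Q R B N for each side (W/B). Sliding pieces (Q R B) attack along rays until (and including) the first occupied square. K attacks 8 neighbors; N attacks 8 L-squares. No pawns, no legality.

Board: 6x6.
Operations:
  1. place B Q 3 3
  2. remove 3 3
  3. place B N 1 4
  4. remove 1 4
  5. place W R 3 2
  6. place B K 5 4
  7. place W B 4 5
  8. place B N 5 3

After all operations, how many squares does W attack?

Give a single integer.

Answer: 13

Derivation:
Op 1: place BQ@(3,3)
Op 2: remove (3,3)
Op 3: place BN@(1,4)
Op 4: remove (1,4)
Op 5: place WR@(3,2)
Op 6: place BK@(5,4)
Op 7: place WB@(4,5)
Op 8: place BN@(5,3)
Per-piece attacks for W:
  WR@(3,2): attacks (3,3) (3,4) (3,5) (3,1) (3,0) (4,2) (5,2) (2,2) (1,2) (0,2)
  WB@(4,5): attacks (5,4) (3,4) (2,3) (1,2) (0,1) [ray(1,-1) blocked at (5,4)]
Union (13 distinct): (0,1) (0,2) (1,2) (2,2) (2,3) (3,0) (3,1) (3,3) (3,4) (3,5) (4,2) (5,2) (5,4)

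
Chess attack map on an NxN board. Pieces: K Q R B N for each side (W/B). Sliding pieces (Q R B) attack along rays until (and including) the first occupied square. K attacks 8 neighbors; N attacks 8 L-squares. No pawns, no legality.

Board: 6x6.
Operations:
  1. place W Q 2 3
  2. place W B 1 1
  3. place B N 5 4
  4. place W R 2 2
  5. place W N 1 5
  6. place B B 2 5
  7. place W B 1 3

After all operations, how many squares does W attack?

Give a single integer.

Answer: 26

Derivation:
Op 1: place WQ@(2,3)
Op 2: place WB@(1,1)
Op 3: place BN@(5,4)
Op 4: place WR@(2,2)
Op 5: place WN@(1,5)
Op 6: place BB@(2,5)
Op 7: place WB@(1,3)
Per-piece attacks for W:
  WB@(1,1): attacks (2,2) (2,0) (0,2) (0,0) [ray(1,1) blocked at (2,2)]
  WB@(1,3): attacks (2,4) (3,5) (2,2) (0,4) (0,2) [ray(1,-1) blocked at (2,2)]
  WN@(1,5): attacks (2,3) (3,4) (0,3)
  WR@(2,2): attacks (2,3) (2,1) (2,0) (3,2) (4,2) (5,2) (1,2) (0,2) [ray(0,1) blocked at (2,3)]
  WQ@(2,3): attacks (2,4) (2,5) (2,2) (3,3) (4,3) (5,3) (1,3) (3,4) (4,5) (3,2) (4,1) (5,0) (1,4) (0,5) (1,2) (0,1) [ray(0,1) blocked at (2,5); ray(0,-1) blocked at (2,2); ray(-1,0) blocked at (1,3)]
Union (26 distinct): (0,0) (0,1) (0,2) (0,3) (0,4) (0,5) (1,2) (1,3) (1,4) (2,0) (2,1) (2,2) (2,3) (2,4) (2,5) (3,2) (3,3) (3,4) (3,5) (4,1) (4,2) (4,3) (4,5) (5,0) (5,2) (5,3)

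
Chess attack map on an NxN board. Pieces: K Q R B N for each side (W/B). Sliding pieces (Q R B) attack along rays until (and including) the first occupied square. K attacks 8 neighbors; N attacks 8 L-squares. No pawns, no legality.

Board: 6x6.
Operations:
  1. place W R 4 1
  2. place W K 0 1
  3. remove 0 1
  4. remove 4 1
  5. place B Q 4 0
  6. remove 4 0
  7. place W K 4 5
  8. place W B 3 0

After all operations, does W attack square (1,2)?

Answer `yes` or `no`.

Answer: yes

Derivation:
Op 1: place WR@(4,1)
Op 2: place WK@(0,1)
Op 3: remove (0,1)
Op 4: remove (4,1)
Op 5: place BQ@(4,0)
Op 6: remove (4,0)
Op 7: place WK@(4,5)
Op 8: place WB@(3,0)
Per-piece attacks for W:
  WB@(3,0): attacks (4,1) (5,2) (2,1) (1,2) (0,3)
  WK@(4,5): attacks (4,4) (5,5) (3,5) (5,4) (3,4)
W attacks (1,2): yes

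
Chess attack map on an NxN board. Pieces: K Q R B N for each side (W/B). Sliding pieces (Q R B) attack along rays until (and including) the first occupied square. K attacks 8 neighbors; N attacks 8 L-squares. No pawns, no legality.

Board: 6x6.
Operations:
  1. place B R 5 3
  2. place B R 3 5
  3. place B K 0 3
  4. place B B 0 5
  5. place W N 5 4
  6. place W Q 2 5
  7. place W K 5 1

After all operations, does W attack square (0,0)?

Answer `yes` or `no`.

Op 1: place BR@(5,3)
Op 2: place BR@(3,5)
Op 3: place BK@(0,3)
Op 4: place BB@(0,5)
Op 5: place WN@(5,4)
Op 6: place WQ@(2,5)
Op 7: place WK@(5,1)
Per-piece attacks for W:
  WQ@(2,5): attacks (2,4) (2,3) (2,2) (2,1) (2,0) (3,5) (1,5) (0,5) (3,4) (4,3) (5,2) (1,4) (0,3) [ray(1,0) blocked at (3,5); ray(-1,0) blocked at (0,5); ray(-1,-1) blocked at (0,3)]
  WK@(5,1): attacks (5,2) (5,0) (4,1) (4,2) (4,0)
  WN@(5,4): attacks (3,5) (4,2) (3,3)
W attacks (0,0): no

Answer: no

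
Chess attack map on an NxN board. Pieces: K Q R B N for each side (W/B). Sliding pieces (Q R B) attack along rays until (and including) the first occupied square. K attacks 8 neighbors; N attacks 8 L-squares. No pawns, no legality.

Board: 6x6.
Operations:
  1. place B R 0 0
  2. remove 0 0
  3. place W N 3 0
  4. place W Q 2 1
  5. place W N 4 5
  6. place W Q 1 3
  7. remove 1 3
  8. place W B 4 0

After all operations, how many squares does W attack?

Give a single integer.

Answer: 22

Derivation:
Op 1: place BR@(0,0)
Op 2: remove (0,0)
Op 3: place WN@(3,0)
Op 4: place WQ@(2,1)
Op 5: place WN@(4,5)
Op 6: place WQ@(1,3)
Op 7: remove (1,3)
Op 8: place WB@(4,0)
Per-piece attacks for W:
  WQ@(2,1): attacks (2,2) (2,3) (2,4) (2,5) (2,0) (3,1) (4,1) (5,1) (1,1) (0,1) (3,2) (4,3) (5,4) (3,0) (1,2) (0,3) (1,0) [ray(1,-1) blocked at (3,0)]
  WN@(3,0): attacks (4,2) (5,1) (2,2) (1,1)
  WB@(4,0): attacks (5,1) (3,1) (2,2) (1,3) (0,4)
  WN@(4,5): attacks (5,3) (3,3) (2,4)
Union (22 distinct): (0,1) (0,3) (0,4) (1,0) (1,1) (1,2) (1,3) (2,0) (2,2) (2,3) (2,4) (2,5) (3,0) (3,1) (3,2) (3,3) (4,1) (4,2) (4,3) (5,1) (5,3) (5,4)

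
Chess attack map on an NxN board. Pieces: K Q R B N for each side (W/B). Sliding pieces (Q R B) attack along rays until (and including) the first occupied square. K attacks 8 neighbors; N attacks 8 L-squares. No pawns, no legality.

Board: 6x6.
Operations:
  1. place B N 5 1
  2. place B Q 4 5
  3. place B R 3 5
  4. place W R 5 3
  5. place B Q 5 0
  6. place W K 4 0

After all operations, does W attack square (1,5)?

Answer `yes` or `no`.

Answer: no

Derivation:
Op 1: place BN@(5,1)
Op 2: place BQ@(4,5)
Op 3: place BR@(3,5)
Op 4: place WR@(5,3)
Op 5: place BQ@(5,0)
Op 6: place WK@(4,0)
Per-piece attacks for W:
  WK@(4,0): attacks (4,1) (5,0) (3,0) (5,1) (3,1)
  WR@(5,3): attacks (5,4) (5,5) (5,2) (5,1) (4,3) (3,3) (2,3) (1,3) (0,3) [ray(0,-1) blocked at (5,1)]
W attacks (1,5): no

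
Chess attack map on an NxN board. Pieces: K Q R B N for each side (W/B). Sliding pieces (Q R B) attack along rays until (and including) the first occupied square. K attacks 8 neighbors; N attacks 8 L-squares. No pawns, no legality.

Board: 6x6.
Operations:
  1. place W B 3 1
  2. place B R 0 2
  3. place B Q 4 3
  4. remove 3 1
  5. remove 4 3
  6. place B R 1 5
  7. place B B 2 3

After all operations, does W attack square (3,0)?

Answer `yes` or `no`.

Op 1: place WB@(3,1)
Op 2: place BR@(0,2)
Op 3: place BQ@(4,3)
Op 4: remove (3,1)
Op 5: remove (4,3)
Op 6: place BR@(1,5)
Op 7: place BB@(2,3)
Per-piece attacks for W:
W attacks (3,0): no

Answer: no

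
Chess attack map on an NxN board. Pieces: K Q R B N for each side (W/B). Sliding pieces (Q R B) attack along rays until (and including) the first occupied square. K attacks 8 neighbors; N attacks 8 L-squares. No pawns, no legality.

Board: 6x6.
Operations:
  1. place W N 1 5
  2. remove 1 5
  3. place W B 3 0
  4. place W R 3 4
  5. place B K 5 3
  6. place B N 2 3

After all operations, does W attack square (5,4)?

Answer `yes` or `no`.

Answer: yes

Derivation:
Op 1: place WN@(1,5)
Op 2: remove (1,5)
Op 3: place WB@(3,0)
Op 4: place WR@(3,4)
Op 5: place BK@(5,3)
Op 6: place BN@(2,3)
Per-piece attacks for W:
  WB@(3,0): attacks (4,1) (5,2) (2,1) (1,2) (0,3)
  WR@(3,4): attacks (3,5) (3,3) (3,2) (3,1) (3,0) (4,4) (5,4) (2,4) (1,4) (0,4) [ray(0,-1) blocked at (3,0)]
W attacks (5,4): yes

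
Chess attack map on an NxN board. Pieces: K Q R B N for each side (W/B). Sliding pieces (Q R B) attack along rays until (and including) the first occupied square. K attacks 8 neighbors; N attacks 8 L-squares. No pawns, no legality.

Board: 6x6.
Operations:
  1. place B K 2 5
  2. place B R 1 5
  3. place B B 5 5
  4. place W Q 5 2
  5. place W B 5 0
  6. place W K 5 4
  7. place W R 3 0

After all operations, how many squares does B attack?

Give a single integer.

Op 1: place BK@(2,5)
Op 2: place BR@(1,5)
Op 3: place BB@(5,5)
Op 4: place WQ@(5,2)
Op 5: place WB@(5,0)
Op 6: place WK@(5,4)
Op 7: place WR@(3,0)
Per-piece attacks for B:
  BR@(1,5): attacks (1,4) (1,3) (1,2) (1,1) (1,0) (2,5) (0,5) [ray(1,0) blocked at (2,5)]
  BK@(2,5): attacks (2,4) (3,5) (1,5) (3,4) (1,4)
  BB@(5,5): attacks (4,4) (3,3) (2,2) (1,1) (0,0)
Union (15 distinct): (0,0) (0,5) (1,0) (1,1) (1,2) (1,3) (1,4) (1,5) (2,2) (2,4) (2,5) (3,3) (3,4) (3,5) (4,4)

Answer: 15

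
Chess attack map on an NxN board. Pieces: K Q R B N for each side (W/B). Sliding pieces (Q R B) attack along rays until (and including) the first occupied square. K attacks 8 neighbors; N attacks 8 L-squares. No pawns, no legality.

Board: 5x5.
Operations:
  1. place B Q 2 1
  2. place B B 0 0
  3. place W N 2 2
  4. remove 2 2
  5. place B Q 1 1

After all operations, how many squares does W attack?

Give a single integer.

Op 1: place BQ@(2,1)
Op 2: place BB@(0,0)
Op 3: place WN@(2,2)
Op 4: remove (2,2)
Op 5: place BQ@(1,1)
Per-piece attacks for W:
Union (0 distinct): (none)

Answer: 0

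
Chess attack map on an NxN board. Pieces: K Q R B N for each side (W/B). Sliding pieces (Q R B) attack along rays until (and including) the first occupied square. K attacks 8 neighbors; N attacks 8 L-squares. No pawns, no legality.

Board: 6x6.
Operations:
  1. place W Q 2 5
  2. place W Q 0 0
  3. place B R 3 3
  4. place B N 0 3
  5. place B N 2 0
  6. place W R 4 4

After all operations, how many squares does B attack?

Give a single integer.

Answer: 17

Derivation:
Op 1: place WQ@(2,5)
Op 2: place WQ@(0,0)
Op 3: place BR@(3,3)
Op 4: place BN@(0,3)
Op 5: place BN@(2,0)
Op 6: place WR@(4,4)
Per-piece attacks for B:
  BN@(0,3): attacks (1,5) (2,4) (1,1) (2,2)
  BN@(2,0): attacks (3,2) (4,1) (1,2) (0,1)
  BR@(3,3): attacks (3,4) (3,5) (3,2) (3,1) (3,0) (4,3) (5,3) (2,3) (1,3) (0,3) [ray(-1,0) blocked at (0,3)]
Union (17 distinct): (0,1) (0,3) (1,1) (1,2) (1,3) (1,5) (2,2) (2,3) (2,4) (3,0) (3,1) (3,2) (3,4) (3,5) (4,1) (4,3) (5,3)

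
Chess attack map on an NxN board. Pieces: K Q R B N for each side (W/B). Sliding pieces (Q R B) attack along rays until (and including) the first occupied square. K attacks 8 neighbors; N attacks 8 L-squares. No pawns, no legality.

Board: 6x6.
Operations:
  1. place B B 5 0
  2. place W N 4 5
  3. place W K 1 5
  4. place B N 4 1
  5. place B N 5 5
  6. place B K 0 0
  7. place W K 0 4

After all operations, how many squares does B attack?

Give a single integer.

Answer: 10

Derivation:
Op 1: place BB@(5,0)
Op 2: place WN@(4,5)
Op 3: place WK@(1,5)
Op 4: place BN@(4,1)
Op 5: place BN@(5,5)
Op 6: place BK@(0,0)
Op 7: place WK@(0,4)
Per-piece attacks for B:
  BK@(0,0): attacks (0,1) (1,0) (1,1)
  BN@(4,1): attacks (5,3) (3,3) (2,2) (2,0)
  BB@(5,0): attacks (4,1) [ray(-1,1) blocked at (4,1)]
  BN@(5,5): attacks (4,3) (3,4)
Union (10 distinct): (0,1) (1,0) (1,1) (2,0) (2,2) (3,3) (3,4) (4,1) (4,3) (5,3)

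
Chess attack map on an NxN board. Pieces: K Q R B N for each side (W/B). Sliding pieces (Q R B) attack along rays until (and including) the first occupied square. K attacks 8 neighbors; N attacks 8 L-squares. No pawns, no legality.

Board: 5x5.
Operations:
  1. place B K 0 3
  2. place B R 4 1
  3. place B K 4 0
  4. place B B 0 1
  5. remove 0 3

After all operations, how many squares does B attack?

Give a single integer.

Answer: 14

Derivation:
Op 1: place BK@(0,3)
Op 2: place BR@(4,1)
Op 3: place BK@(4,0)
Op 4: place BB@(0,1)
Op 5: remove (0,3)
Per-piece attacks for B:
  BB@(0,1): attacks (1,2) (2,3) (3,4) (1,0)
  BK@(4,0): attacks (4,1) (3,0) (3,1)
  BR@(4,1): attacks (4,2) (4,3) (4,4) (4,0) (3,1) (2,1) (1,1) (0,1) [ray(0,-1) blocked at (4,0); ray(-1,0) blocked at (0,1)]
Union (14 distinct): (0,1) (1,0) (1,1) (1,2) (2,1) (2,3) (3,0) (3,1) (3,4) (4,0) (4,1) (4,2) (4,3) (4,4)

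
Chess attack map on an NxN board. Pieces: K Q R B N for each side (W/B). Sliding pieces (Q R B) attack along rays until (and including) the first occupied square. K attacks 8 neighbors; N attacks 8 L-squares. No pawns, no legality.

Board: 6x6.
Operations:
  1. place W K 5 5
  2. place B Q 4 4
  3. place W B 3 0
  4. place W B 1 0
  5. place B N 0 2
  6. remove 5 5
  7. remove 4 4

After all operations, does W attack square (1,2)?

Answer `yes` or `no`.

Op 1: place WK@(5,5)
Op 2: place BQ@(4,4)
Op 3: place WB@(3,0)
Op 4: place WB@(1,0)
Op 5: place BN@(0,2)
Op 6: remove (5,5)
Op 7: remove (4,4)
Per-piece attacks for W:
  WB@(1,0): attacks (2,1) (3,2) (4,3) (5,4) (0,1)
  WB@(3,0): attacks (4,1) (5,2) (2,1) (1,2) (0,3)
W attacks (1,2): yes

Answer: yes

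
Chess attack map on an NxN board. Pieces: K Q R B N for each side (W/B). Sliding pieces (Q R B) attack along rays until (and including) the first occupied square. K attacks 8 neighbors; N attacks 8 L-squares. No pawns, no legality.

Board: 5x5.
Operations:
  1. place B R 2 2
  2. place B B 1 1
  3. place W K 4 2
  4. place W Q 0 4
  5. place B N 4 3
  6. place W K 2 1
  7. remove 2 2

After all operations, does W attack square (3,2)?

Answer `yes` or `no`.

Op 1: place BR@(2,2)
Op 2: place BB@(1,1)
Op 3: place WK@(4,2)
Op 4: place WQ@(0,4)
Op 5: place BN@(4,3)
Op 6: place WK@(2,1)
Op 7: remove (2,2)
Per-piece attacks for W:
  WQ@(0,4): attacks (0,3) (0,2) (0,1) (0,0) (1,4) (2,4) (3,4) (4,4) (1,3) (2,2) (3,1) (4,0)
  WK@(2,1): attacks (2,2) (2,0) (3,1) (1,1) (3,2) (3,0) (1,2) (1,0)
  WK@(4,2): attacks (4,3) (4,1) (3,2) (3,3) (3,1)
W attacks (3,2): yes

Answer: yes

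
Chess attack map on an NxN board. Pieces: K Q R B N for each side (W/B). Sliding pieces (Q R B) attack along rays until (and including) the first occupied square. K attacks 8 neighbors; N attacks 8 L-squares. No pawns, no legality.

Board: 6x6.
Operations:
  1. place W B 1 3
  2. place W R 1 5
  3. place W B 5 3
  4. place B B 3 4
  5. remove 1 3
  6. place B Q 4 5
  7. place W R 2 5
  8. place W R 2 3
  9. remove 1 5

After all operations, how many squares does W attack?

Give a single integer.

Answer: 18

Derivation:
Op 1: place WB@(1,3)
Op 2: place WR@(1,5)
Op 3: place WB@(5,3)
Op 4: place BB@(3,4)
Op 5: remove (1,3)
Op 6: place BQ@(4,5)
Op 7: place WR@(2,5)
Op 8: place WR@(2,3)
Op 9: remove (1,5)
Per-piece attacks for W:
  WR@(2,3): attacks (2,4) (2,5) (2,2) (2,1) (2,0) (3,3) (4,3) (5,3) (1,3) (0,3) [ray(0,1) blocked at (2,5); ray(1,0) blocked at (5,3)]
  WR@(2,5): attacks (2,4) (2,3) (3,5) (4,5) (1,5) (0,5) [ray(0,-1) blocked at (2,3); ray(1,0) blocked at (4,5)]
  WB@(5,3): attacks (4,4) (3,5) (4,2) (3,1) (2,0)
Union (18 distinct): (0,3) (0,5) (1,3) (1,5) (2,0) (2,1) (2,2) (2,3) (2,4) (2,5) (3,1) (3,3) (3,5) (4,2) (4,3) (4,4) (4,5) (5,3)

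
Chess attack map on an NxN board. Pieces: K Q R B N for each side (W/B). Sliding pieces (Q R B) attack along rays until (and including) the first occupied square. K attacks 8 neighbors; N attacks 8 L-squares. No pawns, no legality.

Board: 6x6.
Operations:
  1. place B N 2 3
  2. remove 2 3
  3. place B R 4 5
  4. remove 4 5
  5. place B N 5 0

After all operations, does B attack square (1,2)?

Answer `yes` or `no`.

Op 1: place BN@(2,3)
Op 2: remove (2,3)
Op 3: place BR@(4,5)
Op 4: remove (4,5)
Op 5: place BN@(5,0)
Per-piece attacks for B:
  BN@(5,0): attacks (4,2) (3,1)
B attacks (1,2): no

Answer: no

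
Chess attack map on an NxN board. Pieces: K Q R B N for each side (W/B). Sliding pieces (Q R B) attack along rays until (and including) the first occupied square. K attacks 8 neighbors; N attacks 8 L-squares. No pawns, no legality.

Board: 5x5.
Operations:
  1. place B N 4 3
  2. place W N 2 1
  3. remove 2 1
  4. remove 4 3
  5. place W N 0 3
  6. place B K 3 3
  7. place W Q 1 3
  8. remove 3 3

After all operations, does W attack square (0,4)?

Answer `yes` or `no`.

Answer: yes

Derivation:
Op 1: place BN@(4,3)
Op 2: place WN@(2,1)
Op 3: remove (2,1)
Op 4: remove (4,3)
Op 5: place WN@(0,3)
Op 6: place BK@(3,3)
Op 7: place WQ@(1,3)
Op 8: remove (3,3)
Per-piece attacks for W:
  WN@(0,3): attacks (2,4) (1,1) (2,2)
  WQ@(1,3): attacks (1,4) (1,2) (1,1) (1,0) (2,3) (3,3) (4,3) (0,3) (2,4) (2,2) (3,1) (4,0) (0,4) (0,2) [ray(-1,0) blocked at (0,3)]
W attacks (0,4): yes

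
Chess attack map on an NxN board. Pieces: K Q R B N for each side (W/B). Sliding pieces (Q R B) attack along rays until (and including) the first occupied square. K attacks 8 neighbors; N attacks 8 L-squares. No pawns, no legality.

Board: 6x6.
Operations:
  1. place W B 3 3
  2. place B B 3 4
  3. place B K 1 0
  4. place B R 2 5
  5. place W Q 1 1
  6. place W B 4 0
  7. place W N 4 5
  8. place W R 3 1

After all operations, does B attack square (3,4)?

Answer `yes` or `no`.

Answer: no

Derivation:
Op 1: place WB@(3,3)
Op 2: place BB@(3,4)
Op 3: place BK@(1,0)
Op 4: place BR@(2,5)
Op 5: place WQ@(1,1)
Op 6: place WB@(4,0)
Op 7: place WN@(4,5)
Op 8: place WR@(3,1)
Per-piece attacks for B:
  BK@(1,0): attacks (1,1) (2,0) (0,0) (2,1) (0,1)
  BR@(2,5): attacks (2,4) (2,3) (2,2) (2,1) (2,0) (3,5) (4,5) (1,5) (0,5) [ray(1,0) blocked at (4,5)]
  BB@(3,4): attacks (4,5) (4,3) (5,2) (2,5) (2,3) (1,2) (0,1) [ray(1,1) blocked at (4,5); ray(-1,1) blocked at (2,5)]
B attacks (3,4): no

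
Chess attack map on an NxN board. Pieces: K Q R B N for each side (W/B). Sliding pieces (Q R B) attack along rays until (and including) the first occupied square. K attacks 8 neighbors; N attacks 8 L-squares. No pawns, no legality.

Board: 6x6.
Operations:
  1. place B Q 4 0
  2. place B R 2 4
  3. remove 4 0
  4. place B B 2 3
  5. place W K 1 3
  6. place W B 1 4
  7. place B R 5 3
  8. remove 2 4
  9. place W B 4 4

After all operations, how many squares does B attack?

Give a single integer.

Op 1: place BQ@(4,0)
Op 2: place BR@(2,4)
Op 3: remove (4,0)
Op 4: place BB@(2,3)
Op 5: place WK@(1,3)
Op 6: place WB@(1,4)
Op 7: place BR@(5,3)
Op 8: remove (2,4)
Op 9: place WB@(4,4)
Per-piece attacks for B:
  BB@(2,3): attacks (3,4) (4,5) (3,2) (4,1) (5,0) (1,4) (1,2) (0,1) [ray(-1,1) blocked at (1,4)]
  BR@(5,3): attacks (5,4) (5,5) (5,2) (5,1) (5,0) (4,3) (3,3) (2,3) [ray(-1,0) blocked at (2,3)]
Union (15 distinct): (0,1) (1,2) (1,4) (2,3) (3,2) (3,3) (3,4) (4,1) (4,3) (4,5) (5,0) (5,1) (5,2) (5,4) (5,5)

Answer: 15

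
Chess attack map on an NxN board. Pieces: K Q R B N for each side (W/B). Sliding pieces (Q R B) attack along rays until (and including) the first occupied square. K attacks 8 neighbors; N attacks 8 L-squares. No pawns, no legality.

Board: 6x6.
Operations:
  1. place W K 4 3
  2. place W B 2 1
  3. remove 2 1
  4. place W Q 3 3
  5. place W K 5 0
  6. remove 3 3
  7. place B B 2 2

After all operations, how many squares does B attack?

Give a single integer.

Answer: 9

Derivation:
Op 1: place WK@(4,3)
Op 2: place WB@(2,1)
Op 3: remove (2,1)
Op 4: place WQ@(3,3)
Op 5: place WK@(5,0)
Op 6: remove (3,3)
Op 7: place BB@(2,2)
Per-piece attacks for B:
  BB@(2,2): attacks (3,3) (4,4) (5,5) (3,1) (4,0) (1,3) (0,4) (1,1) (0,0)
Union (9 distinct): (0,0) (0,4) (1,1) (1,3) (3,1) (3,3) (4,0) (4,4) (5,5)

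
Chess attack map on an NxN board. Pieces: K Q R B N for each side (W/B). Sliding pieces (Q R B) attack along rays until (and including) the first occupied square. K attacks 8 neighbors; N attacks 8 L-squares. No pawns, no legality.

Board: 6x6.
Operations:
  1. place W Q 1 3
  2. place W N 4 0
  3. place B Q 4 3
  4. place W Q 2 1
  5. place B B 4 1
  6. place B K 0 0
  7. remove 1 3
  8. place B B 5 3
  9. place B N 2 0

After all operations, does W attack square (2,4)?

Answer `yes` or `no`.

Op 1: place WQ@(1,3)
Op 2: place WN@(4,0)
Op 3: place BQ@(4,3)
Op 4: place WQ@(2,1)
Op 5: place BB@(4,1)
Op 6: place BK@(0,0)
Op 7: remove (1,3)
Op 8: place BB@(5,3)
Op 9: place BN@(2,0)
Per-piece attacks for W:
  WQ@(2,1): attacks (2,2) (2,3) (2,4) (2,5) (2,0) (3,1) (4,1) (1,1) (0,1) (3,2) (4,3) (3,0) (1,2) (0,3) (1,0) [ray(0,-1) blocked at (2,0); ray(1,0) blocked at (4,1); ray(1,1) blocked at (4,3)]
  WN@(4,0): attacks (5,2) (3,2) (2,1)
W attacks (2,4): yes

Answer: yes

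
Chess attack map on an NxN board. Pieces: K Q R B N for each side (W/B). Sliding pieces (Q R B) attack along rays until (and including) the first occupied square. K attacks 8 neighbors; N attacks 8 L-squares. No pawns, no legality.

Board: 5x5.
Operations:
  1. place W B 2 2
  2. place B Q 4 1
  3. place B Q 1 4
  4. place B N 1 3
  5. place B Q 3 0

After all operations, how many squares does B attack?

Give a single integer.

Op 1: place WB@(2,2)
Op 2: place BQ@(4,1)
Op 3: place BQ@(1,4)
Op 4: place BN@(1,3)
Op 5: place BQ@(3,0)
Per-piece attacks for B:
  BN@(1,3): attacks (3,4) (2,1) (3,2) (0,1)
  BQ@(1,4): attacks (1,3) (2,4) (3,4) (4,4) (0,4) (2,3) (3,2) (4,1) (0,3) [ray(0,-1) blocked at (1,3); ray(1,-1) blocked at (4,1)]
  BQ@(3,0): attacks (3,1) (3,2) (3,3) (3,4) (4,0) (2,0) (1,0) (0,0) (4,1) (2,1) (1,2) (0,3) [ray(1,1) blocked at (4,1)]
  BQ@(4,1): attacks (4,2) (4,3) (4,4) (4,0) (3,1) (2,1) (1,1) (0,1) (3,2) (2,3) (1,4) (3,0) [ray(-1,1) blocked at (1,4); ray(-1,-1) blocked at (3,0)]
Union (23 distinct): (0,0) (0,1) (0,3) (0,4) (1,0) (1,1) (1,2) (1,3) (1,4) (2,0) (2,1) (2,3) (2,4) (3,0) (3,1) (3,2) (3,3) (3,4) (4,0) (4,1) (4,2) (4,3) (4,4)

Answer: 23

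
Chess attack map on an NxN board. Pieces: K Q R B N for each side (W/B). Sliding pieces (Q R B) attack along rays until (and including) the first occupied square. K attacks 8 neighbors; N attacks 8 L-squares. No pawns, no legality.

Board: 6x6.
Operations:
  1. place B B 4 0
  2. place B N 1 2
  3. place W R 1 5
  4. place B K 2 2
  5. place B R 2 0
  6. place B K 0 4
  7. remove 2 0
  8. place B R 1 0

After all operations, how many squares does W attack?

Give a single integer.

Op 1: place BB@(4,0)
Op 2: place BN@(1,2)
Op 3: place WR@(1,5)
Op 4: place BK@(2,2)
Op 5: place BR@(2,0)
Op 6: place BK@(0,4)
Op 7: remove (2,0)
Op 8: place BR@(1,0)
Per-piece attacks for W:
  WR@(1,5): attacks (1,4) (1,3) (1,2) (2,5) (3,5) (4,5) (5,5) (0,5) [ray(0,-1) blocked at (1,2)]
Union (8 distinct): (0,5) (1,2) (1,3) (1,4) (2,5) (3,5) (4,5) (5,5)

Answer: 8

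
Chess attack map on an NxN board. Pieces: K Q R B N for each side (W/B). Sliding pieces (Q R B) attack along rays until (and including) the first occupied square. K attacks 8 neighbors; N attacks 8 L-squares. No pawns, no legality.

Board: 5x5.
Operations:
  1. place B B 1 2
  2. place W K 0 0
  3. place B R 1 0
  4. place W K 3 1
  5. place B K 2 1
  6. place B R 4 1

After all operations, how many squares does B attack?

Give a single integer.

Answer: 18

Derivation:
Op 1: place BB@(1,2)
Op 2: place WK@(0,0)
Op 3: place BR@(1,0)
Op 4: place WK@(3,1)
Op 5: place BK@(2,1)
Op 6: place BR@(4,1)
Per-piece attacks for B:
  BR@(1,0): attacks (1,1) (1,2) (2,0) (3,0) (4,0) (0,0) [ray(0,1) blocked at (1,2); ray(-1,0) blocked at (0,0)]
  BB@(1,2): attacks (2,3) (3,4) (2,1) (0,3) (0,1) [ray(1,-1) blocked at (2,1)]
  BK@(2,1): attacks (2,2) (2,0) (3,1) (1,1) (3,2) (3,0) (1,2) (1,0)
  BR@(4,1): attacks (4,2) (4,3) (4,4) (4,0) (3,1) [ray(-1,0) blocked at (3,1)]
Union (18 distinct): (0,0) (0,1) (0,3) (1,0) (1,1) (1,2) (2,0) (2,1) (2,2) (2,3) (3,0) (3,1) (3,2) (3,4) (4,0) (4,2) (4,3) (4,4)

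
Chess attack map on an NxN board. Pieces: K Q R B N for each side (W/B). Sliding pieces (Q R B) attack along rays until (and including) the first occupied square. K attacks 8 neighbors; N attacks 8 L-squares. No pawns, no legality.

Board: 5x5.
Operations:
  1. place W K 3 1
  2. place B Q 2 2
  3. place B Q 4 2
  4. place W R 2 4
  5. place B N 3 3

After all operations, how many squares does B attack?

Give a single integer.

Answer: 20

Derivation:
Op 1: place WK@(3,1)
Op 2: place BQ@(2,2)
Op 3: place BQ@(4,2)
Op 4: place WR@(2,4)
Op 5: place BN@(3,3)
Per-piece attacks for B:
  BQ@(2,2): attacks (2,3) (2,4) (2,1) (2,0) (3,2) (4,2) (1,2) (0,2) (3,3) (3,1) (1,3) (0,4) (1,1) (0,0) [ray(0,1) blocked at (2,4); ray(1,0) blocked at (4,2); ray(1,1) blocked at (3,3); ray(1,-1) blocked at (3,1)]
  BN@(3,3): attacks (1,4) (4,1) (2,1) (1,2)
  BQ@(4,2): attacks (4,3) (4,4) (4,1) (4,0) (3,2) (2,2) (3,3) (3,1) [ray(-1,0) blocked at (2,2); ray(-1,1) blocked at (3,3); ray(-1,-1) blocked at (3,1)]
Union (20 distinct): (0,0) (0,2) (0,4) (1,1) (1,2) (1,3) (1,4) (2,0) (2,1) (2,2) (2,3) (2,4) (3,1) (3,2) (3,3) (4,0) (4,1) (4,2) (4,3) (4,4)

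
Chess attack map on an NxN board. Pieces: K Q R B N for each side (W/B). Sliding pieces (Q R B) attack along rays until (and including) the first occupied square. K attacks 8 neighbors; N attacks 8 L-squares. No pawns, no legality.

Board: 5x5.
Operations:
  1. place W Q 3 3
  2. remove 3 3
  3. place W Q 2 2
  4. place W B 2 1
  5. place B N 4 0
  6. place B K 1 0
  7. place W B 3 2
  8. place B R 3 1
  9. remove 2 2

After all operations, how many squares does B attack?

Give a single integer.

Answer: 8

Derivation:
Op 1: place WQ@(3,3)
Op 2: remove (3,3)
Op 3: place WQ@(2,2)
Op 4: place WB@(2,1)
Op 5: place BN@(4,0)
Op 6: place BK@(1,0)
Op 7: place WB@(3,2)
Op 8: place BR@(3,1)
Op 9: remove (2,2)
Per-piece attacks for B:
  BK@(1,0): attacks (1,1) (2,0) (0,0) (2,1) (0,1)
  BR@(3,1): attacks (3,2) (3,0) (4,1) (2,1) [ray(0,1) blocked at (3,2); ray(-1,0) blocked at (2,1)]
  BN@(4,0): attacks (3,2) (2,1)
Union (8 distinct): (0,0) (0,1) (1,1) (2,0) (2,1) (3,0) (3,2) (4,1)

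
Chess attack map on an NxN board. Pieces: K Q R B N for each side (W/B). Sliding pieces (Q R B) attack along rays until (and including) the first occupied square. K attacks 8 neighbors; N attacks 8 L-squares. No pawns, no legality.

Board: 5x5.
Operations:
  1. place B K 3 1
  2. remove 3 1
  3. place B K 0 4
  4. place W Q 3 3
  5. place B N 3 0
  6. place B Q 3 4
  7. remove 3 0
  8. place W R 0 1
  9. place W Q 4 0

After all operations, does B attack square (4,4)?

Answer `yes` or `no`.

Op 1: place BK@(3,1)
Op 2: remove (3,1)
Op 3: place BK@(0,4)
Op 4: place WQ@(3,3)
Op 5: place BN@(3,0)
Op 6: place BQ@(3,4)
Op 7: remove (3,0)
Op 8: place WR@(0,1)
Op 9: place WQ@(4,0)
Per-piece attacks for B:
  BK@(0,4): attacks (0,3) (1,4) (1,3)
  BQ@(3,4): attacks (3,3) (4,4) (2,4) (1,4) (0,4) (4,3) (2,3) (1,2) (0,1) [ray(0,-1) blocked at (3,3); ray(-1,0) blocked at (0,4); ray(-1,-1) blocked at (0,1)]
B attacks (4,4): yes

Answer: yes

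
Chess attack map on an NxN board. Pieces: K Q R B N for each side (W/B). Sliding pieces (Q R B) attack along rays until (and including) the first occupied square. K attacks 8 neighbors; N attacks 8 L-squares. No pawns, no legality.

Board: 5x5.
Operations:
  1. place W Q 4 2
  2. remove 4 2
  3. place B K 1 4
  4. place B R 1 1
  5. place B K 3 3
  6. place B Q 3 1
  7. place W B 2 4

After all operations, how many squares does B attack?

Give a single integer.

Answer: 23

Derivation:
Op 1: place WQ@(4,2)
Op 2: remove (4,2)
Op 3: place BK@(1,4)
Op 4: place BR@(1,1)
Op 5: place BK@(3,3)
Op 6: place BQ@(3,1)
Op 7: place WB@(2,4)
Per-piece attacks for B:
  BR@(1,1): attacks (1,2) (1,3) (1,4) (1,0) (2,1) (3,1) (0,1) [ray(0,1) blocked at (1,4); ray(1,0) blocked at (3,1)]
  BK@(1,4): attacks (1,3) (2,4) (0,4) (2,3) (0,3)
  BQ@(3,1): attacks (3,2) (3,3) (3,0) (4,1) (2,1) (1,1) (4,2) (4,0) (2,2) (1,3) (0,4) (2,0) [ray(0,1) blocked at (3,3); ray(-1,0) blocked at (1,1)]
  BK@(3,3): attacks (3,4) (3,2) (4,3) (2,3) (4,4) (4,2) (2,4) (2,2)
Union (23 distinct): (0,1) (0,3) (0,4) (1,0) (1,1) (1,2) (1,3) (1,4) (2,0) (2,1) (2,2) (2,3) (2,4) (3,0) (3,1) (3,2) (3,3) (3,4) (4,0) (4,1) (4,2) (4,3) (4,4)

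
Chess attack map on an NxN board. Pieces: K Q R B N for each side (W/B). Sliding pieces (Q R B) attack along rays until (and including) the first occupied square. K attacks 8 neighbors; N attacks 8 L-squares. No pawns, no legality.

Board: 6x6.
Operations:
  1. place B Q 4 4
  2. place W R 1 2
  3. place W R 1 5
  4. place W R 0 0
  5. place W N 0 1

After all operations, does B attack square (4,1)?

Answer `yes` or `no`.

Op 1: place BQ@(4,4)
Op 2: place WR@(1,2)
Op 3: place WR@(1,5)
Op 4: place WR@(0,0)
Op 5: place WN@(0,1)
Per-piece attacks for B:
  BQ@(4,4): attacks (4,5) (4,3) (4,2) (4,1) (4,0) (5,4) (3,4) (2,4) (1,4) (0,4) (5,5) (5,3) (3,5) (3,3) (2,2) (1,1) (0,0) [ray(-1,-1) blocked at (0,0)]
B attacks (4,1): yes

Answer: yes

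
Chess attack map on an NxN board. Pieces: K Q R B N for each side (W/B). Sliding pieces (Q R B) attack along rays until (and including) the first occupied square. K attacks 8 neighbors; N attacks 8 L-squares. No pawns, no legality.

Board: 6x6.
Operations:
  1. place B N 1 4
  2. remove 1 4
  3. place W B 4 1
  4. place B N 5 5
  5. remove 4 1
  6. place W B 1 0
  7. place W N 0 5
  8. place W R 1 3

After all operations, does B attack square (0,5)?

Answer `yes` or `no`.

Answer: no

Derivation:
Op 1: place BN@(1,4)
Op 2: remove (1,4)
Op 3: place WB@(4,1)
Op 4: place BN@(5,5)
Op 5: remove (4,1)
Op 6: place WB@(1,0)
Op 7: place WN@(0,5)
Op 8: place WR@(1,3)
Per-piece attacks for B:
  BN@(5,5): attacks (4,3) (3,4)
B attacks (0,5): no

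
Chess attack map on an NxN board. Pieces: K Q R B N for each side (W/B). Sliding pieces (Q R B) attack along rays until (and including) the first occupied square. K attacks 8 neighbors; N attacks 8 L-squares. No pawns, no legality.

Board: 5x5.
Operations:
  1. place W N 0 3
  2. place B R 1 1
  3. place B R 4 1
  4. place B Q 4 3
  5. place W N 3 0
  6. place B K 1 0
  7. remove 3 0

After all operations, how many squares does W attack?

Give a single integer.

Op 1: place WN@(0,3)
Op 2: place BR@(1,1)
Op 3: place BR@(4,1)
Op 4: place BQ@(4,3)
Op 5: place WN@(3,0)
Op 6: place BK@(1,0)
Op 7: remove (3,0)
Per-piece attacks for W:
  WN@(0,3): attacks (2,4) (1,1) (2,2)
Union (3 distinct): (1,1) (2,2) (2,4)

Answer: 3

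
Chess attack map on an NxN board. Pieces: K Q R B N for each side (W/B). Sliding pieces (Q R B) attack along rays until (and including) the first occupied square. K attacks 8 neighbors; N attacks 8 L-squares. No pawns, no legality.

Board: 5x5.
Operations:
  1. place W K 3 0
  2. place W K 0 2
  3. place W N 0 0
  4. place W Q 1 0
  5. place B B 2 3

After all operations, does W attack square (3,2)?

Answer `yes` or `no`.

Op 1: place WK@(3,0)
Op 2: place WK@(0,2)
Op 3: place WN@(0,0)
Op 4: place WQ@(1,0)
Op 5: place BB@(2,3)
Per-piece attacks for W:
  WN@(0,0): attacks (1,2) (2,1)
  WK@(0,2): attacks (0,3) (0,1) (1,2) (1,3) (1,1)
  WQ@(1,0): attacks (1,1) (1,2) (1,3) (1,4) (2,0) (3,0) (0,0) (2,1) (3,2) (4,3) (0,1) [ray(1,0) blocked at (3,0); ray(-1,0) blocked at (0,0)]
  WK@(3,0): attacks (3,1) (4,0) (2,0) (4,1) (2,1)
W attacks (3,2): yes

Answer: yes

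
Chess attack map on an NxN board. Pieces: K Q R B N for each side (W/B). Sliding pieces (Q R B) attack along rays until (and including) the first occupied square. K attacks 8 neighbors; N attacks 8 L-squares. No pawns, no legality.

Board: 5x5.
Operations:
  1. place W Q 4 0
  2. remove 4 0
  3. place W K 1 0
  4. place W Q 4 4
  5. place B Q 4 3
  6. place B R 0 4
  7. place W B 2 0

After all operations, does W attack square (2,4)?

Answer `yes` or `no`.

Op 1: place WQ@(4,0)
Op 2: remove (4,0)
Op 3: place WK@(1,0)
Op 4: place WQ@(4,4)
Op 5: place BQ@(4,3)
Op 6: place BR@(0,4)
Op 7: place WB@(2,0)
Per-piece attacks for W:
  WK@(1,0): attacks (1,1) (2,0) (0,0) (2,1) (0,1)
  WB@(2,0): attacks (3,1) (4,2) (1,1) (0,2)
  WQ@(4,4): attacks (4,3) (3,4) (2,4) (1,4) (0,4) (3,3) (2,2) (1,1) (0,0) [ray(0,-1) blocked at (4,3); ray(-1,0) blocked at (0,4)]
W attacks (2,4): yes

Answer: yes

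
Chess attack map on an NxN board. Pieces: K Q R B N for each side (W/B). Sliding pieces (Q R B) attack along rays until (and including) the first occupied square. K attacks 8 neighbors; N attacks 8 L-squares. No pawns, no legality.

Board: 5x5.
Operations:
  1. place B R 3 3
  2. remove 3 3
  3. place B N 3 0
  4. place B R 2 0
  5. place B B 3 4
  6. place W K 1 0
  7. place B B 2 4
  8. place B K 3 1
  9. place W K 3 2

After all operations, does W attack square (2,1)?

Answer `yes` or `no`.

Op 1: place BR@(3,3)
Op 2: remove (3,3)
Op 3: place BN@(3,0)
Op 4: place BR@(2,0)
Op 5: place BB@(3,4)
Op 6: place WK@(1,0)
Op 7: place BB@(2,4)
Op 8: place BK@(3,1)
Op 9: place WK@(3,2)
Per-piece attacks for W:
  WK@(1,0): attacks (1,1) (2,0) (0,0) (2,1) (0,1)
  WK@(3,2): attacks (3,3) (3,1) (4,2) (2,2) (4,3) (4,1) (2,3) (2,1)
W attacks (2,1): yes

Answer: yes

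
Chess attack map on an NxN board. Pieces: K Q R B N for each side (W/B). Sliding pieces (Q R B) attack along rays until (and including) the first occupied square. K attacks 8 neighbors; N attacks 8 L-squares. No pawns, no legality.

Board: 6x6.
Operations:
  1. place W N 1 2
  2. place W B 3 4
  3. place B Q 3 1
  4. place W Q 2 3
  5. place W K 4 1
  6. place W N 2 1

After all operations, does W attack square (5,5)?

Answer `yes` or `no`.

Answer: no

Derivation:
Op 1: place WN@(1,2)
Op 2: place WB@(3,4)
Op 3: place BQ@(3,1)
Op 4: place WQ@(2,3)
Op 5: place WK@(4,1)
Op 6: place WN@(2,1)
Per-piece attacks for W:
  WN@(1,2): attacks (2,4) (3,3) (0,4) (2,0) (3,1) (0,0)
  WN@(2,1): attacks (3,3) (4,2) (1,3) (0,2) (4,0) (0,0)
  WQ@(2,3): attacks (2,4) (2,5) (2,2) (2,1) (3,3) (4,3) (5,3) (1,3) (0,3) (3,4) (3,2) (4,1) (1,4) (0,5) (1,2) [ray(0,-1) blocked at (2,1); ray(1,1) blocked at (3,4); ray(1,-1) blocked at (4,1); ray(-1,-1) blocked at (1,2)]
  WB@(3,4): attacks (4,5) (4,3) (5,2) (2,5) (2,3) [ray(-1,-1) blocked at (2,3)]
  WK@(4,1): attacks (4,2) (4,0) (5,1) (3,1) (5,2) (5,0) (3,2) (3,0)
W attacks (5,5): no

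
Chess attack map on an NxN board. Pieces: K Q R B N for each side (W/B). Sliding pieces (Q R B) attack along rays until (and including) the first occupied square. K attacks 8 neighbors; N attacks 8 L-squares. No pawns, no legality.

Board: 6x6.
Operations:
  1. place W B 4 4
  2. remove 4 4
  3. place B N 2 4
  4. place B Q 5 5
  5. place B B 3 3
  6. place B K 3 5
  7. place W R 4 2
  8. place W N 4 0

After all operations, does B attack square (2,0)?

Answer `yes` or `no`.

Answer: no

Derivation:
Op 1: place WB@(4,4)
Op 2: remove (4,4)
Op 3: place BN@(2,4)
Op 4: place BQ@(5,5)
Op 5: place BB@(3,3)
Op 6: place BK@(3,5)
Op 7: place WR@(4,2)
Op 8: place WN@(4,0)
Per-piece attacks for B:
  BN@(2,4): attacks (4,5) (0,5) (3,2) (4,3) (1,2) (0,3)
  BB@(3,3): attacks (4,4) (5,5) (4,2) (2,4) (2,2) (1,1) (0,0) [ray(1,1) blocked at (5,5); ray(1,-1) blocked at (4,2); ray(-1,1) blocked at (2,4)]
  BK@(3,5): attacks (3,4) (4,5) (2,5) (4,4) (2,4)
  BQ@(5,5): attacks (5,4) (5,3) (5,2) (5,1) (5,0) (4,5) (3,5) (4,4) (3,3) [ray(-1,0) blocked at (3,5); ray(-1,-1) blocked at (3,3)]
B attacks (2,0): no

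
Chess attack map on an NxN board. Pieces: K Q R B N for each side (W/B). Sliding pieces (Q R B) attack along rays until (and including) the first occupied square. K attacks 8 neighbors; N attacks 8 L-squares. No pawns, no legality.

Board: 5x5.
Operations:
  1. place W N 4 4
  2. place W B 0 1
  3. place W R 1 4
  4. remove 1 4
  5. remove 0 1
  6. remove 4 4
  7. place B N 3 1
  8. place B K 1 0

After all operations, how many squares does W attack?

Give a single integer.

Answer: 0

Derivation:
Op 1: place WN@(4,4)
Op 2: place WB@(0,1)
Op 3: place WR@(1,4)
Op 4: remove (1,4)
Op 5: remove (0,1)
Op 6: remove (4,4)
Op 7: place BN@(3,1)
Op 8: place BK@(1,0)
Per-piece attacks for W:
Union (0 distinct): (none)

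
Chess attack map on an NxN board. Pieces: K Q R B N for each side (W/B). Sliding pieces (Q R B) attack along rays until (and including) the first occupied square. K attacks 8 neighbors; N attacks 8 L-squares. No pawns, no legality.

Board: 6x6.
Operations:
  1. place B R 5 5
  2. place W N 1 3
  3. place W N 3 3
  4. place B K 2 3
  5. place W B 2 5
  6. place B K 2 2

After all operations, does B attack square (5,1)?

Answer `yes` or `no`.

Op 1: place BR@(5,5)
Op 2: place WN@(1,3)
Op 3: place WN@(3,3)
Op 4: place BK@(2,3)
Op 5: place WB@(2,5)
Op 6: place BK@(2,2)
Per-piece attacks for B:
  BK@(2,2): attacks (2,3) (2,1) (3,2) (1,2) (3,3) (3,1) (1,3) (1,1)
  BK@(2,3): attacks (2,4) (2,2) (3,3) (1,3) (3,4) (3,2) (1,4) (1,2)
  BR@(5,5): attacks (5,4) (5,3) (5,2) (5,1) (5,0) (4,5) (3,5) (2,5) [ray(-1,0) blocked at (2,5)]
B attacks (5,1): yes

Answer: yes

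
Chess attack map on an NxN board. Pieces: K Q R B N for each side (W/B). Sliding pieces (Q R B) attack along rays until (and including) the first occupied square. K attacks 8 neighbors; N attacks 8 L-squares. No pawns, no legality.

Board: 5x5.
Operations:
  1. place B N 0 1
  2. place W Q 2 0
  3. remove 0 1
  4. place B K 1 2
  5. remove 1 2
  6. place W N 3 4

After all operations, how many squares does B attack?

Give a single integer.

Op 1: place BN@(0,1)
Op 2: place WQ@(2,0)
Op 3: remove (0,1)
Op 4: place BK@(1,2)
Op 5: remove (1,2)
Op 6: place WN@(3,4)
Per-piece attacks for B:
Union (0 distinct): (none)

Answer: 0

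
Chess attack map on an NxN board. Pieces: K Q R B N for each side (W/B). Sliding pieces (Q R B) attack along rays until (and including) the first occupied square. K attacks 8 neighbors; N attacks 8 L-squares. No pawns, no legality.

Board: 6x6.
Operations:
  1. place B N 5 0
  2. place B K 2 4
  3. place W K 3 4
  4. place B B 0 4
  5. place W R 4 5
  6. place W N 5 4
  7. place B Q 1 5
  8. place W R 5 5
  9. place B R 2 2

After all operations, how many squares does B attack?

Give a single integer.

Op 1: place BN@(5,0)
Op 2: place BK@(2,4)
Op 3: place WK@(3,4)
Op 4: place BB@(0,4)
Op 5: place WR@(4,5)
Op 6: place WN@(5,4)
Op 7: place BQ@(1,5)
Op 8: place WR@(5,5)
Op 9: place BR@(2,2)
Per-piece attacks for B:
  BB@(0,4): attacks (1,5) (1,3) (2,2) [ray(1,1) blocked at (1,5); ray(1,-1) blocked at (2,2)]
  BQ@(1,5): attacks (1,4) (1,3) (1,2) (1,1) (1,0) (2,5) (3,5) (4,5) (0,5) (2,4) (0,4) [ray(1,0) blocked at (4,5); ray(1,-1) blocked at (2,4); ray(-1,-1) blocked at (0,4)]
  BR@(2,2): attacks (2,3) (2,4) (2,1) (2,0) (3,2) (4,2) (5,2) (1,2) (0,2) [ray(0,1) blocked at (2,4)]
  BK@(2,4): attacks (2,5) (2,3) (3,4) (1,4) (3,5) (3,3) (1,5) (1,3)
  BN@(5,0): attacks (4,2) (3,1)
Union (23 distinct): (0,2) (0,4) (0,5) (1,0) (1,1) (1,2) (1,3) (1,4) (1,5) (2,0) (2,1) (2,2) (2,3) (2,4) (2,5) (3,1) (3,2) (3,3) (3,4) (3,5) (4,2) (4,5) (5,2)

Answer: 23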